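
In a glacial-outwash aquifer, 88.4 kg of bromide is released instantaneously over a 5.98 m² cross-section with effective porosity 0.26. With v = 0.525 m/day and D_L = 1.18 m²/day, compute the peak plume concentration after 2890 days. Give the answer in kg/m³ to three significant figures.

0.275 kg/m³

The peak of an instantaneous 1D plume sits at x = vt; there the Gaussian factor is 1 and C_max = M/(n_e·A·√(4πDt)), where n_e·A is the pore area the mass is dissolved in.
√(4πDt) = √(4π × 1.18 × 2890) = 207.0 m, so C_max = 88.4/(0.26 × 5.98 × 207.0) = 0.275 kg/m³.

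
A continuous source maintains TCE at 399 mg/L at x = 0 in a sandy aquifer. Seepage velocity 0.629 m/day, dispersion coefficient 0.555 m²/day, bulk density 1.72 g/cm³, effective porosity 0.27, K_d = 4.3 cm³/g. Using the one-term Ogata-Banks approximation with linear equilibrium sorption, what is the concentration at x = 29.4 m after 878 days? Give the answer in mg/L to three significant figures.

Retardation factor R = 1 + ρ_b·K_d/n = 1 + 1.72 × 4.3/0.27 = 28.39.
Sorption retards both mechanisms: v_R = v/R = 0.02216 m/day, D_R = D/R = 0.01955 m²/day.
v_R·t = 0.02216 × 878 = 19.45648 m; 2√(D_R t) = 8.286 m; argument = (29.4 − 19.45648)/8.286 = 1.200.
C = C₀ × ½·erfc(1.200) = 399 × 0.04484 = 17.9 mg/L.

17.9 mg/L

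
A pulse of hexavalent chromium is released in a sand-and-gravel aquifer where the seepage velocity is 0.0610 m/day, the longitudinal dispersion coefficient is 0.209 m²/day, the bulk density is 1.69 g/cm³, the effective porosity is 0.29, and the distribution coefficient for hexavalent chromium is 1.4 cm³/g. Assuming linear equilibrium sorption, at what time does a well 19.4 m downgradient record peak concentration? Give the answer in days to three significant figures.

Retardation factor R = 1 + ρ_b·K_d/n = 1 + 1.69 × 1.4/0.29 = 9.159.
Sorption retards both mechanisms: v_R = v/R = 0.006660 m/day, D_R = D/R = 0.02282 m²/day.
Peak time from v_R²t² + 2D_R t − x² = 0: t = (√(D_R² + v_R²x²) − D_R)/v_R².
√(D_R² + v_R²x²) = √(0.02282² + 0.006660² × 19.4²) = 0.1312; v_R² = 4.436e-05.
t = (0.1312 − 0.02282)/4.436e-05 = 2440 days.

2440 days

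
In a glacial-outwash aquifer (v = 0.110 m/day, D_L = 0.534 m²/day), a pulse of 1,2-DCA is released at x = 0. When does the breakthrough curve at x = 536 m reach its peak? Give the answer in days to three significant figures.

4830 days

For the 1D instantaneous-source solution, setting ∂C/∂t = 0 at fixed x gives v²t² + 2Dt − x² = 0, so t = (√(D² + v²x²) − D)/v².
√(D² + v²x²) = √(0.534² + 0.110² × 536²) = 58.96; v² = 0.0121.
t = (58.96 − 0.534)/0.0121 = 4830 days (vs. the pure-advection estimate x/v = 4870 d).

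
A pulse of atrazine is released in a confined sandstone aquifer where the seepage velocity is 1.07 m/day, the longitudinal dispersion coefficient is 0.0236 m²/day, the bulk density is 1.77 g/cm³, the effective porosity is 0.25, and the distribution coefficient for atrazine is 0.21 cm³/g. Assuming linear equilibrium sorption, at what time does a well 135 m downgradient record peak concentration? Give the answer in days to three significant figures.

Retardation factor R = 1 + ρ_b·K_d/n = 1 + 1.77 × 0.21/0.25 = 2.487.
Sorption retards both mechanisms: v_R = v/R = 0.4302 m/day, D_R = D/R = 0.009489 m²/day.
Peak time from v_R²t² + 2D_R t − x² = 0: t = (√(D_R² + v_R²x²) − D_R)/v_R².
√(D_R² + v_R²x²) = √(0.009489² + 0.4302² × 135²) = 58.08; v_R² = 0.1851.
t = (58.08 − 0.009489)/0.1851 = 314 days.

314 days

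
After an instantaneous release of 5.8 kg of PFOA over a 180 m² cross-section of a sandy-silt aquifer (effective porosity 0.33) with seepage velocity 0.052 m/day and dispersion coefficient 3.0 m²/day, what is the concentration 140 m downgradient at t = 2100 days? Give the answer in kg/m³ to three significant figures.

0.000334 kg/m³

For an instantaneous plane source, C(x,t) = M/(n_e·A·√(4πDt)) · exp(−(x−vt)²/(4Dt)), with n_e·A the pore (flow) area.
Plume center vt = 0.052 × 2100 = 109.2 m, so the well at 140 m is 30.8 m downgradient of the peak.
√(4πDt) = 281.4 m, giving peak height M/(n_e·A·√(4πDt)) = 5.8/(0.33 × 180 × 281.4) = 0.0003470 kg/m³.
(x−vt)²/(4Dt) = (30.8)²/(4 × 3.0 × 2100) = 0.03764; exp(−0.03764) = 0.9631.
C = 0.0003470 × 0.9631 = 0.000334 kg/m³.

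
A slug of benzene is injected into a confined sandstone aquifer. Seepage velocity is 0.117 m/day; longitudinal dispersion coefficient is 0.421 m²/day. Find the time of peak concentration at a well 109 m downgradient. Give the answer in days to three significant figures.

For the 1D instantaneous-source solution, setting ∂C/∂t = 0 at fixed x gives v²t² + 2Dt − x² = 0, so t = (√(D² + v²x²) − D)/v².
√(D² + v²x²) = √(0.421² + 0.117² × 109²) = 12.76; v² = 0.013689.
t = (12.76 − 0.421)/0.013689 = 901 days (vs. the pure-advection estimate x/v = 932 d).

901 days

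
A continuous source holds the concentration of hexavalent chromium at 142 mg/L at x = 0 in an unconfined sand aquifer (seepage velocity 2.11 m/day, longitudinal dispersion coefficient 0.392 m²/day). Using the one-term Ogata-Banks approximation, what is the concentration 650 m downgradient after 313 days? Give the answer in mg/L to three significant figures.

For a continuous step input, C/C₀ ≈ ½·erfc((x−vt)/(2√(Dt))).
vt = 2.11 × 313 = 660.43 m and 2√(Dt) = 2√(0.392 × 313) = 22.15 m.
Argument (x−vt)/(2√(Dt)) = (650 − 660.43)/22.15 = -0.4709; ½·erfc(-0.4709) = 0.7473.
C = 142 × 0.7473 = 106 mg/L.

106 mg/L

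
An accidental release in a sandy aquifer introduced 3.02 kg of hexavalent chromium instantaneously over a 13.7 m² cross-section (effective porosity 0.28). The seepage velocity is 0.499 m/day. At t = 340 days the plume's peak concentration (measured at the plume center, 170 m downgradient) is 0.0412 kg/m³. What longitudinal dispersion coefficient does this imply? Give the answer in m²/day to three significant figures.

At the plume center C_max = M/(n_e·A·√(4πDt)), so D = M²/(4πt·(n_e·A·C_max)²).
n_e·A·C_max = 0.28 × 13.7 × 0.0412 = 0.1580 kg/m.
D = 3.02²/(4π × 340 × 0.1580²) = 0.0855 m²/day.

0.0855 m²/day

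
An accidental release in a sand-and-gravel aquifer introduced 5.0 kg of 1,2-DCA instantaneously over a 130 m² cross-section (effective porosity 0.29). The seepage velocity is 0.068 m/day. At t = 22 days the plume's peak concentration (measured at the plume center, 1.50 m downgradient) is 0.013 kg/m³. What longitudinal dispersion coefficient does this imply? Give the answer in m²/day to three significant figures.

0.376 m²/day

At the plume center C_max = M/(n_e·A·√(4πDt)), so D = M²/(4πt·(n_e·A·C_max)²).
n_e·A·C_max = 0.29 × 130 × 0.013 = 0.4901 kg/m.
D = 5.0²/(4π × 22 × 0.4901²) = 0.376 m²/day.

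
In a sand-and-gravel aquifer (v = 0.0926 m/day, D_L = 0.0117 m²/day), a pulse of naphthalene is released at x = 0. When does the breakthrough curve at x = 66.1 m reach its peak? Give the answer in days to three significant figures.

For the 1D instantaneous-source solution, setting ∂C/∂t = 0 at fixed x gives v²t² + 2Dt − x² = 0, so t = (√(D² + v²x²) − D)/v².
√(D² + v²x²) = √(0.0117² + 0.0926² × 66.1²) = 6.121; v² = 0.00857476.
t = (6.121 − 0.0117)/0.00857476 = 712 days (vs. the pure-advection estimate x/v = 714 d).

712 days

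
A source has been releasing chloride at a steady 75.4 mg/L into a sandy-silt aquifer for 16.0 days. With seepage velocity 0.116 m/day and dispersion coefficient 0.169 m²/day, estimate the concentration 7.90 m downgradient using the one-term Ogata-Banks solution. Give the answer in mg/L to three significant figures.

0.352 mg/L

For a continuous step input, C/C₀ ≈ ½·erfc((x−vt)/(2√(Dt))).
vt = 0.116 × 16.0 = 1.856 m and 2√(Dt) = 2√(0.169 × 16.0) = 3.289 m.
Argument (x−vt)/(2√(Dt)) = (7.90 − 1.856)/3.289 = 1.838; ½·erfc(1.838) = 0.004670.
C = 75.4 × 0.004670 = 0.352 mg/L.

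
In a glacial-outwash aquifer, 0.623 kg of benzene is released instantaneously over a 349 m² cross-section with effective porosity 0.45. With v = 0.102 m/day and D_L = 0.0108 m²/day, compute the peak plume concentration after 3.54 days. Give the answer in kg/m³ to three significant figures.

0.00572 kg/m³

The peak of an instantaneous 1D plume sits at x = vt; there the Gaussian factor is 1 and C_max = M/(n_e·A·√(4πDt)), where n_e·A is the pore area the mass is dissolved in.
√(4πDt) = √(4π × 0.0108 × 3.54) = 0.6931 m, so C_max = 0.623/(0.45 × 349 × 0.6931) = 0.00572 kg/m³.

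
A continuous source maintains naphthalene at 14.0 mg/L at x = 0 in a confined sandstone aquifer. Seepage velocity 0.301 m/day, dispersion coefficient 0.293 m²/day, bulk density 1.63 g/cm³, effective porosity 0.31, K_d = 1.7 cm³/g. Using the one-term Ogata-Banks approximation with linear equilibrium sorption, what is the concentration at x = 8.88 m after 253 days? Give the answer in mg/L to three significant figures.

5.27 mg/L

Retardation factor R = 1 + ρ_b·K_d/n = 1 + 1.63 × 1.7/0.31 = 9.939.
Sorption retards both mechanisms: v_R = v/R = 0.03028 m/day, D_R = D/R = 0.02948 m²/day.
v_R·t = 0.03028 × 253 = 7.66084 m; 2√(D_R t) = 5.462 m; argument = (8.88 − 7.66084)/5.462 = 0.2232.
C = C₀ × ½·erfc(0.2232) = 14.0 × 0.3761 = 5.27 mg/L.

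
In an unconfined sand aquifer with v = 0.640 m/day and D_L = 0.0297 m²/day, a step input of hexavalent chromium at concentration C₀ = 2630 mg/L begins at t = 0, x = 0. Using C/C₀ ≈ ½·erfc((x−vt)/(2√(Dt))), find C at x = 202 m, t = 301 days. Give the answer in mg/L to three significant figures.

35.3 mg/L

For a continuous step input, C/C₀ ≈ ½·erfc((x−vt)/(2√(Dt))).
vt = 0.640 × 301 = 192.64 m and 2√(Dt) = 2√(0.0297 × 301) = 5.980 m.
Argument (x−vt)/(2√(Dt)) = (202 − 192.64)/5.980 = 1.565; ½·erfc(1.565) = 0.01344.
C = 2630 × 0.01344 = 35.3 mg/L.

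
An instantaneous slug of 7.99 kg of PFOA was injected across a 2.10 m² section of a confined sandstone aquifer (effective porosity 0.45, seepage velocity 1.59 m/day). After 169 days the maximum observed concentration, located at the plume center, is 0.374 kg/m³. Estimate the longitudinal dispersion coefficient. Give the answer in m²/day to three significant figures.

0.241 m²/day

At the plume center C_max = M/(n_e·A·√(4πDt)), so D = M²/(4πt·(n_e·A·C_max)²).
n_e·A·C_max = 0.45 × 2.10 × 0.374 = 0.3534 kg/m.
D = 7.99²/(4π × 169 × 0.3534²) = 0.241 m²/day.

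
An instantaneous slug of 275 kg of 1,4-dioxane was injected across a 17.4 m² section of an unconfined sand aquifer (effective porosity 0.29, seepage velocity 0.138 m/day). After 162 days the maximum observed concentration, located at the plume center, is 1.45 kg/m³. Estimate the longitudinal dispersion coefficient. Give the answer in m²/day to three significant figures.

0.694 m²/day

At the plume center C_max = M/(n_e·A·√(4πDt)), so D = M²/(4πt·(n_e·A·C_max)²).
n_e·A·C_max = 0.29 × 17.4 × 1.45 = 7.317 kg/m.
D = 275²/(4π × 162 × 7.317²) = 0.694 m²/day.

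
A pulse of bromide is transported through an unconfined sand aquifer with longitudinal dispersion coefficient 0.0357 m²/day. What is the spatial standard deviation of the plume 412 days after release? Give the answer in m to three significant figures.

Dispersive spreading gives a Gaussian with σ² = 2Dt; advection only shifts the center.
σ = √(2 × 0.0357 × 412) = 5.42 m.

5.42 m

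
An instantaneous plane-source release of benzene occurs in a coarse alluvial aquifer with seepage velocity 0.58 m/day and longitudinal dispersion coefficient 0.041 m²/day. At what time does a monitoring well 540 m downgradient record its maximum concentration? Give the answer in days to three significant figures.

For the 1D instantaneous-source solution, setting ∂C/∂t = 0 at fixed x gives v²t² + 2Dt − x² = 0, so t = (√(D² + v²x²) − D)/v².
√(D² + v²x²) = √(0.041² + 0.58² × 540²) = 313.2; v² = 0.3364.
t = (313.2 − 0.041)/0.3364 = 931 days (vs. the pure-advection estimate x/v = 931 d).

931 days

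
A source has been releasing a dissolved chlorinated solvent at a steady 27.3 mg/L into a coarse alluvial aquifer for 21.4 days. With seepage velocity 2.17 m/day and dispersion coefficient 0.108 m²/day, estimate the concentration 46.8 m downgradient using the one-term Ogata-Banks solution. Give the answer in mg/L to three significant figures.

11.8 mg/L

For a continuous step input, C/C₀ ≈ ½·erfc((x−vt)/(2√(Dt))).
vt = 2.17 × 21.4 = 46.438 m and 2√(Dt) = 2√(0.108 × 21.4) = 3.041 m.
Argument (x−vt)/(2√(Dt)) = (46.8 − 46.438)/3.041 = 0.1190; ½·erfc(0.1190) = 0.4332.
C = 27.3 × 0.4332 = 11.8 mg/L.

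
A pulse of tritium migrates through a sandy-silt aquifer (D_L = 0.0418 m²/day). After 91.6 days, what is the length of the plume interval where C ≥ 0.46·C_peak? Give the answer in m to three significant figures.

6.90 m

The plume is Gaussian with σ = √(2Dt) = √(2 × 0.0418 × 91.6) = 2.767 m.
C/C_peak = exp(−Δx²/(2σ²)) = 0.46 ⇒ Δx = σ·√(−2 ln 0.46) = 2.767 × 1.246 = 3.448 m.
Width = 2Δx = 6.90 m.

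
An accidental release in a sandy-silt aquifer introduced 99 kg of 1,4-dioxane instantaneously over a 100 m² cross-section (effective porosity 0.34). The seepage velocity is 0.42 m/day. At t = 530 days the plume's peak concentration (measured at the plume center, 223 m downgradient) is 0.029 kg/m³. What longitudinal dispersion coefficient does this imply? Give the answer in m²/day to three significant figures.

1.51 m²/day

At the plume center C_max = M/(n_e·A·√(4πDt)), so D = M²/(4πt·(n_e·A·C_max)²).
n_e·A·C_max = 0.34 × 100 × 0.029 = 0.9860 kg/m.
D = 99²/(4π × 530 × 0.9860²) = 1.51 m²/day.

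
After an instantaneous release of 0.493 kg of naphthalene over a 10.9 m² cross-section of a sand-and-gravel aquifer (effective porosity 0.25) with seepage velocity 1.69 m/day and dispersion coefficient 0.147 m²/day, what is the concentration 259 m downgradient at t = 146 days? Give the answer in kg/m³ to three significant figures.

For an instantaneous plane source, C(x,t) = M/(n_e·A·√(4πDt)) · exp(−(x−vt)²/(4Dt)), with n_e·A the pore (flow) area.
Plume center vt = 1.69 × 146 = 246.74 m, so the well at 259 m is 12.26 m downgradient of the peak.
√(4πDt) = 16.42 m, giving peak height M/(n_e·A·√(4πDt)) = 0.493/(0.25 × 10.9 × 16.42) = 0.01102 kg/m³.
(x−vt)²/(4Dt) = (12.26)²/(4 × 0.147 × 146) = 1.751; exp(−1.751) = 0.1736.
C = 0.01102 × 0.1736 = 0.00191 kg/m³.

0.00191 kg/m³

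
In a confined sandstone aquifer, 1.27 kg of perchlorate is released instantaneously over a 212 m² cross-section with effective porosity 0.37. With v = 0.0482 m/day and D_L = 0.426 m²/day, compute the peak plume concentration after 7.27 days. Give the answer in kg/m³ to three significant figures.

0.00260 kg/m³

The peak of an instantaneous 1D plume sits at x = vt; there the Gaussian factor is 1 and C_max = M/(n_e·A·√(4πDt)), where n_e·A is the pore area the mass is dissolved in.
√(4πDt) = √(4π × 0.426 × 7.27) = 6.238 m, so C_max = 1.27/(0.37 × 212 × 6.238) = 0.00260 kg/m³.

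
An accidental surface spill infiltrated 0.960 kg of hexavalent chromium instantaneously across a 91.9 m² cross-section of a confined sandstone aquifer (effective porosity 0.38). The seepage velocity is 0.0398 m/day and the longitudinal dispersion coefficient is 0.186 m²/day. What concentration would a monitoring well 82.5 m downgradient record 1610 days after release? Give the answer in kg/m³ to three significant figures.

For an instantaneous plane source, C(x,t) = M/(n_e·A·√(4πDt)) · exp(−(x−vt)²/(4Dt)), with n_e·A the pore (flow) area.
Plume center vt = 0.0398 × 1610 = 64.078 m, so the well at 82.5 m is 18.422 m downgradient of the peak.
√(4πDt) = 61.34 m, giving peak height M/(n_e·A·√(4πDt)) = 0.960/(0.38 × 91.9 × 61.34) = 0.0004482 kg/m³.
(x−vt)²/(4Dt) = (18.422)²/(4 × 0.186 × 1610) = 0.2833; exp(−0.2833) = 0.7533.
C = 0.0004482 × 0.7533 = 0.000338 kg/m³.

0.000338 kg/m³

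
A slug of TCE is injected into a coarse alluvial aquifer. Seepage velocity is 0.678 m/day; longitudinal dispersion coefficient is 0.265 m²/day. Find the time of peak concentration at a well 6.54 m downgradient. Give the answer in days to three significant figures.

9.09 days

For the 1D instantaneous-source solution, setting ∂C/∂t = 0 at fixed x gives v²t² + 2Dt − x² = 0, so t = (√(D² + v²x²) − D)/v².
√(D² + v²x²) = √(0.265² + 0.678² × 6.54²) = 4.442; v² = 0.459684.
t = (4.442 − 0.265)/0.459684 = 9.09 days (vs. the pure-advection estimate x/v = 9.65 d).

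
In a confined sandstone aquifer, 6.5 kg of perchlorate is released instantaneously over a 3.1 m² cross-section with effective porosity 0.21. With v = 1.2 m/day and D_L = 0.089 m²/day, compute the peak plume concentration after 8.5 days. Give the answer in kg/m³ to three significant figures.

3.24 kg/m³

The peak of an instantaneous 1D plume sits at x = vt; there the Gaussian factor is 1 and C_max = M/(n_e·A·√(4πDt)), where n_e·A is the pore area the mass is dissolved in.
√(4πDt) = √(4π × 0.089 × 8.5) = 3.083 m, so C_max = 6.5/(0.21 × 3.1 × 3.083) = 3.24 kg/m³.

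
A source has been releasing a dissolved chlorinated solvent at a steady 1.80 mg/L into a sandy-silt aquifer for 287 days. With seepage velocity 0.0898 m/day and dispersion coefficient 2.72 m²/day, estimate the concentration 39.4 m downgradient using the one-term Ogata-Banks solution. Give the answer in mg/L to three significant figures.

For a continuous step input, C/C₀ ≈ ½·erfc((x−vt)/(2√(Dt))).
vt = 0.0898 × 287 = 25.7726 m and 2√(Dt) = 2√(2.72 × 287) = 55.88 m.
Argument (x−vt)/(2√(Dt)) = (39.4 − 25.7726)/55.88 = 0.2439; ½·erfc(0.2439) = 0.3651.
C = 1.80 × 0.3651 = 0.657 mg/L.

0.657 mg/L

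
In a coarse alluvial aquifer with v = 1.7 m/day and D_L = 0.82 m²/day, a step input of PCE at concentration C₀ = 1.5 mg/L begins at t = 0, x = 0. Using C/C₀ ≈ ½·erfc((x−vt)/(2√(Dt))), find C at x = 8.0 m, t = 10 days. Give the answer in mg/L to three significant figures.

For a continuous step input, C/C₀ ≈ ½·erfc((x−vt)/(2√(Dt))).
vt = 1.7 × 10 = 17 m and 2√(Dt) = 2√(0.82 × 10) = 5.727 m.
Argument (x−vt)/(2√(Dt)) = (8.0 − 17)/5.727 = -1.572; ½·erfc(-1.572) = 0.9869.
C = 1.5 × 0.9869 = 1.48 mg/L.

1.48 mg/L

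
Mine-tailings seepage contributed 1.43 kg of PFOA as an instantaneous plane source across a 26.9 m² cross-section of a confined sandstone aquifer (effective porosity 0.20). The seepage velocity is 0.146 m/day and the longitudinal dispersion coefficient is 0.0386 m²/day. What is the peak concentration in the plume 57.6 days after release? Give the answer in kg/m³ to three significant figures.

The peak of an instantaneous 1D plume sits at x = vt; there the Gaussian factor is 1 and C_max = M/(n_e·A·√(4πDt)), where n_e·A is the pore area the mass is dissolved in.
√(4πDt) = √(4π × 0.0386 × 57.6) = 5.286 m, so C_max = 1.43/(0.20 × 26.9 × 5.286) = 0.0503 kg/m³.

0.0503 kg/m³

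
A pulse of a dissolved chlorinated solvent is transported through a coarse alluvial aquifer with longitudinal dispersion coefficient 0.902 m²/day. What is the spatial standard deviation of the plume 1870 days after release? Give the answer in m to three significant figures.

58.1 m

Dispersive spreading gives a Gaussian with σ² = 2Dt; advection only shifts the center.
σ = √(2 × 0.902 × 1870) = 58.1 m.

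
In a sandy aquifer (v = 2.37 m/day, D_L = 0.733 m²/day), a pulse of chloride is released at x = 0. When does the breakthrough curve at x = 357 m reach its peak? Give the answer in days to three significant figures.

151 days

For the 1D instantaneous-source solution, setting ∂C/∂t = 0 at fixed x gives v²t² + 2Dt − x² = 0, so t = (√(D² + v²x²) − D)/v².
√(D² + v²x²) = √(0.733² + 2.37² × 357²) = 846.1; v² = 5.6169.
t = (846.1 − 0.733)/5.6169 = 151 days (vs. the pure-advection estimate x/v = 151 d).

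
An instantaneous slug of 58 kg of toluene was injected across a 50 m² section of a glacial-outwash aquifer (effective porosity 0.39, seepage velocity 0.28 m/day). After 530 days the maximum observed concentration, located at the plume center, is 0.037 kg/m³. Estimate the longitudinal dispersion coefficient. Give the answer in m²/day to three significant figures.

At the plume center C_max = M/(n_e·A·√(4πDt)), so D = M²/(4πt·(n_e·A·C_max)²).
n_e·A·C_max = 0.39 × 50 × 0.037 = 0.7215 kg/m.
D = 58²/(4π × 530 × 0.7215²) = 0.970 m²/day.

0.970 m²/day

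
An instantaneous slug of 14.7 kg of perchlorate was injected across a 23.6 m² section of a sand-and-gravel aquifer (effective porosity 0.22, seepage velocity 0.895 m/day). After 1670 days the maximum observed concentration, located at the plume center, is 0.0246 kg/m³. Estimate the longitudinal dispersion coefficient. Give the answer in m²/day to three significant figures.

0.631 m²/day

At the plume center C_max = M/(n_e·A·√(4πDt)), so D = M²/(4πt·(n_e·A·C_max)²).
n_e·A·C_max = 0.22 × 23.6 × 0.0246 = 0.1277 kg/m.
D = 14.7²/(4π × 1670 × 0.1277²) = 0.631 m²/day.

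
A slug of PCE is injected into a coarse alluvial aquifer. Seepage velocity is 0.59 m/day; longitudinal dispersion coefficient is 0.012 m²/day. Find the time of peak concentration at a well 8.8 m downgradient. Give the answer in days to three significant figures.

For the 1D instantaneous-source solution, setting ∂C/∂t = 0 at fixed x gives v²t² + 2Dt − x² = 0, so t = (√(D² + v²x²) − D)/v².
√(D² + v²x²) = √(0.012² + 0.59² × 8.8²) = 5.192; v² = 0.3481.
t = (5.192 − 0.012)/0.3481 = 14.9 days (vs. the pure-advection estimate x/v = 14.9 d).

14.9 days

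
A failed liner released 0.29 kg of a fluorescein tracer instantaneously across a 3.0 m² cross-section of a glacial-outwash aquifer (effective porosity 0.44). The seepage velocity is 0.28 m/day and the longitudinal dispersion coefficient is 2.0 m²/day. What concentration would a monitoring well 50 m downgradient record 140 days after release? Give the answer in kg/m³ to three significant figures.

For an instantaneous plane source, C(x,t) = M/(n_e·A·√(4πDt)) · exp(−(x−vt)²/(4Dt)), with n_e·A the pore (flow) area.
Plume center vt = 0.28 × 140 = 39.2 m, so the well at 50 m is 10.8 m downgradient of the peak.
√(4πDt) = 59.32 m, giving peak height M/(n_e·A·√(4πDt)) = 0.29/(0.44 × 3.0 × 59.32) = 0.003704 kg/m³.
(x−vt)²/(4Dt) = (10.8)²/(4 × 2.0 × 140) = 0.1041; exp(−0.1041) = 0.9011.
C = 0.003704 × 0.9011 = 0.00334 kg/m³.

0.00334 kg/m³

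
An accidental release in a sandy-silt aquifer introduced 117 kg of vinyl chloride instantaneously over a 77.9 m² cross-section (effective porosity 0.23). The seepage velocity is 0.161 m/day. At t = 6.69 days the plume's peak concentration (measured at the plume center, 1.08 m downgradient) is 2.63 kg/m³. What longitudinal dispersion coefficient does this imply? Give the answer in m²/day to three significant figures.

At the plume center C_max = M/(n_e·A·√(4πDt)), so D = M²/(4πt·(n_e·A·C_max)²).
n_e·A·C_max = 0.23 × 77.9 × 2.63 = 47.12 kg/m.
D = 117²/(4π × 6.69 × 47.12²) = 0.0733 m²/day.

0.0733 m²/day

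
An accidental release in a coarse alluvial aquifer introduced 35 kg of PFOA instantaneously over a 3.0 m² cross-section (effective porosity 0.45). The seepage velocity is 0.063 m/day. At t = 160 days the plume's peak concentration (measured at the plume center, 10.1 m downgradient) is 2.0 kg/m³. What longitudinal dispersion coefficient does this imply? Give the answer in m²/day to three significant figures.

At the plume center C_max = M/(n_e·A·√(4πDt)), so D = M²/(4πt·(n_e·A·C_max)²).
n_e·A·C_max = 0.45 × 3.0 × 2.0 = 2.700 kg/m.
D = 35²/(4π × 160 × 2.700²) = 0.0836 m²/day.

0.0836 m²/day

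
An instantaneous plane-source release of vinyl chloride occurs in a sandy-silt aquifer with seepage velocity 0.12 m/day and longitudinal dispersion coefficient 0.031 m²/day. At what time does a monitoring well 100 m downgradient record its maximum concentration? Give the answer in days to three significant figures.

831 days

For the 1D instantaneous-source solution, setting ∂C/∂t = 0 at fixed x gives v²t² + 2Dt − x² = 0, so t = (√(D² + v²x²) − D)/v².
√(D² + v²x²) = √(0.031² + 0.12² × 100²) = 12.00; v² = 0.0144.
t = (12.00 − 0.031)/0.0144 = 831 days (vs. the pure-advection estimate x/v = 833 d).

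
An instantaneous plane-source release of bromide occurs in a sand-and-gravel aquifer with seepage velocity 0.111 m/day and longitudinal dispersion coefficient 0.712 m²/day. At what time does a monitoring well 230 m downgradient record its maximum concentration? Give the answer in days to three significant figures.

For the 1D instantaneous-source solution, setting ∂C/∂t = 0 at fixed x gives v²t² + 2Dt − x² = 0, so t = (√(D² + v²x²) − D)/v².
√(D² + v²x²) = √(0.712² + 0.111² × 230²) = 25.54; v² = 0.012321.
t = (25.54 − 0.712)/0.012321 = 2020 days (vs. the pure-advection estimate x/v = 2070 d).

2020 days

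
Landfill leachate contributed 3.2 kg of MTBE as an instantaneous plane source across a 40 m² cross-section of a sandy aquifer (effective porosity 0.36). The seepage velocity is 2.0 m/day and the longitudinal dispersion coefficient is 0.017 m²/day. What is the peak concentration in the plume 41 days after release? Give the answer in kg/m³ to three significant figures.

0.0751 kg/m³

The peak of an instantaneous 1D plume sits at x = vt; there the Gaussian factor is 1 and C_max = M/(n_e·A·√(4πDt)), where n_e·A is the pore area the mass is dissolved in.
√(4πDt) = √(4π × 0.017 × 41) = 2.960 m, so C_max = 3.2/(0.36 × 40 × 2.960) = 0.0751 kg/m³.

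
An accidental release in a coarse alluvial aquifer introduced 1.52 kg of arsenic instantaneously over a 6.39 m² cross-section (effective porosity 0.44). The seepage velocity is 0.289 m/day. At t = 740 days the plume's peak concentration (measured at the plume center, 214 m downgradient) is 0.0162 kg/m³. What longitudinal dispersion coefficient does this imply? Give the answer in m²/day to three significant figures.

0.120 m²/day

At the plume center C_max = M/(n_e·A·√(4πDt)), so D = M²/(4πt·(n_e·A·C_max)²).
n_e·A·C_max = 0.44 × 6.39 × 0.0162 = 0.04555 kg/m.
D = 1.52²/(4π × 740 × 0.04555²) = 0.120 m²/day.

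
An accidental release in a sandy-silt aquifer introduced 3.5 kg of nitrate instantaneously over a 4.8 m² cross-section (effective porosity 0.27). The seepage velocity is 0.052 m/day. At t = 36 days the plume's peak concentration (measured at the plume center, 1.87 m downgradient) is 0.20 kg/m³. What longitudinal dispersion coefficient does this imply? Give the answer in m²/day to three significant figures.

0.403 m²/day

At the plume center C_max = M/(n_e·A·√(4πDt)), so D = M²/(4πt·(n_e·A·C_max)²).
n_e·A·C_max = 0.27 × 4.8 × 0.20 = 0.2592 kg/m.
D = 3.5²/(4π × 36 × 0.2592²) = 0.403 m²/day.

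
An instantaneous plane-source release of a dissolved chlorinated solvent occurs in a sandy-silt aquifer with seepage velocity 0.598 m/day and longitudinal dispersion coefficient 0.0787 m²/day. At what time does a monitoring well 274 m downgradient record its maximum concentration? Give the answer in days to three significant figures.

458 days

For the 1D instantaneous-source solution, setting ∂C/∂t = 0 at fixed x gives v²t² + 2Dt − x² = 0, so t = (√(D² + v²x²) − D)/v².
√(D² + v²x²) = √(0.0787² + 0.598² × 274²) = 163.9; v² = 0.357604.
t = (163.9 − 0.0787)/0.357604 = 458 days (vs. the pure-advection estimate x/v = 458 d).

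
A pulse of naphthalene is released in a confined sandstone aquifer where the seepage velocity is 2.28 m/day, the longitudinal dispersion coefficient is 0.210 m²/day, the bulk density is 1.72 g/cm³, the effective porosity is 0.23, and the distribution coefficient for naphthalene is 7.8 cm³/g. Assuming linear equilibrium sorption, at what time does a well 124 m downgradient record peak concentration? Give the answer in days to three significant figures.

Retardation factor R = 1 + ρ_b·K_d/n = 1 + 1.72 × 7.8/0.23 = 59.33.
Sorption retards both mechanisms: v_R = v/R = 0.03843 m/day, D_R = D/R = 0.003540 m²/day.
Peak time from v_R²t² + 2D_R t − x² = 0: t = (√(D_R² + v_R²x²) − D_R)/v_R².
√(D_R² + v_R²x²) = √(0.003540² + 0.03843² × 124²) = 4.765; v_R² = 0.001477.
t = (4.765 − 0.003540)/0.001477 = 3220 days.

3220 days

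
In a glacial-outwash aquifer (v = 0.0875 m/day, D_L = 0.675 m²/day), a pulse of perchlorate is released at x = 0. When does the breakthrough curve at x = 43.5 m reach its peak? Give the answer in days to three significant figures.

417 days

For the 1D instantaneous-source solution, setting ∂C/∂t = 0 at fixed x gives v²t² + 2Dt − x² = 0, so t = (√(D² + v²x²) − D)/v².
√(D² + v²x²) = √(0.675² + 0.0875² × 43.5²) = 3.866; v² = 0.00765625.
t = (3.866 − 0.675)/0.00765625 = 417 days (vs. the pure-advection estimate x/v = 497 d).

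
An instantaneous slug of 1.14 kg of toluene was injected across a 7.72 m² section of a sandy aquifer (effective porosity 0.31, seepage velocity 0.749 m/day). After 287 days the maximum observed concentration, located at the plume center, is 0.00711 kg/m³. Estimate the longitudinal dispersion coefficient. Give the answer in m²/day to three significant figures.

1.24 m²/day

At the plume center C_max = M/(n_e·A·√(4πDt)), so D = M²/(4πt·(n_e·A·C_max)²).
n_e·A·C_max = 0.31 × 7.72 × 0.00711 = 0.01702 kg/m.
D = 1.14²/(4π × 287 × 0.01702²) = 1.24 m²/day.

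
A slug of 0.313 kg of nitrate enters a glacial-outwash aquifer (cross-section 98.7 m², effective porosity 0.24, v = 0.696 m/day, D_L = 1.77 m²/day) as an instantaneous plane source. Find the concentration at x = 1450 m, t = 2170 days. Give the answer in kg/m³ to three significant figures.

4.75e-05 kg/m³

For an instantaneous plane source, C(x,t) = M/(n_e·A·√(4πDt)) · exp(−(x−vt)²/(4Dt)), with n_e·A the pore (flow) area.
Plume center vt = 0.696 × 2170 = 1510.32 m, so the well at 1450 m is 60.32 m upgradient of the peak.
√(4πDt) = 219.7 m, giving peak height M/(n_e·A·√(4πDt)) = 0.313/(0.24 × 98.7 × 219.7) = 6.014e-05 kg/m³.
(x−vt)²/(4Dt) = (-60.32)²/(4 × 1.77 × 2170) = 0.2368; exp(−0.2368) = 0.7891.
C = 6.014e-05 × 0.7891 = 4.75e-05 kg/m³.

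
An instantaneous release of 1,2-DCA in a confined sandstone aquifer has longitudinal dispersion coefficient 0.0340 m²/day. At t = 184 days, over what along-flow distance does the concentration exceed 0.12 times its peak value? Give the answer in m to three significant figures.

The plume is Gaussian with σ = √(2Dt) = √(2 × 0.0340 × 184) = 3.537 m.
C/C_peak = exp(−Δx²/(2σ²)) = 0.12 ⇒ Δx = σ·√(−2 ln 0.12) = 3.537 × 2.059 = 7.283 m.
Width = 2Δx = 14.6 m.

14.6 m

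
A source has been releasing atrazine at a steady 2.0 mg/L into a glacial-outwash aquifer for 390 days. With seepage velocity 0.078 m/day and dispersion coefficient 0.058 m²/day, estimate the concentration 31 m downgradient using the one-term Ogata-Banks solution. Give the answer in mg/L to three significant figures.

For a continuous step input, C/C₀ ≈ ½·erfc((x−vt)/(2√(Dt))).
vt = 0.078 × 390 = 30.42 m and 2√(Dt) = 2√(0.058 × 390) = 9.512 m.
Argument (x−vt)/(2√(Dt)) = (31 − 30.42)/9.512 = 0.06098; ½·erfc(0.06098) = 0.4656.
C = 2.0 × 0.4656 = 0.931 mg/L.

0.931 mg/L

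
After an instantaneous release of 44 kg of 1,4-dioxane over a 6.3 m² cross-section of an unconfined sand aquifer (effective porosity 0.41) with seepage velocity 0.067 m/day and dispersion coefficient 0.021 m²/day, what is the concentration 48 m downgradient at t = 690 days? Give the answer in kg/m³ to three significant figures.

1.20 kg/m³

For an instantaneous plane source, C(x,t) = M/(n_e·A·√(4πDt)) · exp(−(x−vt)²/(4Dt)), with n_e·A the pore (flow) area.
Plume center vt = 0.067 × 690 = 46.23 m, so the well at 48 m is 1.77 m downgradient of the peak.
√(4πDt) = 13.49 m, giving peak height M/(n_e·A·√(4πDt)) = 44/(0.41 × 6.3 × 13.49) = 1.263 kg/m³.
(x−vt)²/(4Dt) = (1.77)²/(4 × 0.021 × 690) = 0.05405; exp(−0.05405) = 0.9474.
C = 1.263 × 0.9474 = 1.20 kg/m³.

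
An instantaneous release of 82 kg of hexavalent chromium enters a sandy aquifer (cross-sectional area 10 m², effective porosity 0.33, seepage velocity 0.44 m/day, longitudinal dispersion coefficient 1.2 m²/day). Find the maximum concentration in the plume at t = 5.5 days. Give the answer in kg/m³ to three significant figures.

2.73 kg/m³

The peak of an instantaneous 1D plume sits at x = vt; there the Gaussian factor is 1 and C_max = M/(n_e·A·√(4πDt)), where n_e·A is the pore area the mass is dissolved in.
√(4πDt) = √(4π × 1.2 × 5.5) = 9.107 m, so C_max = 82/(0.33 × 10 × 9.107) = 2.73 kg/m³.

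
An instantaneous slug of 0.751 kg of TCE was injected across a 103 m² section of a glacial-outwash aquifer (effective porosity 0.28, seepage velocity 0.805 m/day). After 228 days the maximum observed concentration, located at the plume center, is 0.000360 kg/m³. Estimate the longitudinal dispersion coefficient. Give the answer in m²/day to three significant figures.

1.83 m²/day

At the plume center C_max = M/(n_e·A·√(4πDt)), so D = M²/(4πt·(n_e·A·C_max)²).
n_e·A·C_max = 0.28 × 103 × 0.000360 = 0.01038 kg/m.
D = 0.751²/(4π × 228 × 0.01038²) = 1.83 m²/day.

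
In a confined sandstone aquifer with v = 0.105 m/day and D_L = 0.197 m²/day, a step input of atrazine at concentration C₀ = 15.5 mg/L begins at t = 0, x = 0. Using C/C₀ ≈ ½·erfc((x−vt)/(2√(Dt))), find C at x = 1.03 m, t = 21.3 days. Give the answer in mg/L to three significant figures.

For a continuous step input, C/C₀ ≈ ½·erfc((x−vt)/(2√(Dt))).
vt = 0.105 × 21.3 = 2.2365 m and 2√(Dt) = 2√(0.197 × 21.3) = 4.097 m.
Argument (x−vt)/(2√(Dt)) = (1.03 − 2.2365)/4.097 = -0.2945; ½·erfc(-0.2945) = 0.6615.
C = 15.5 × 0.6615 = 10.3 mg/L.

10.3 mg/L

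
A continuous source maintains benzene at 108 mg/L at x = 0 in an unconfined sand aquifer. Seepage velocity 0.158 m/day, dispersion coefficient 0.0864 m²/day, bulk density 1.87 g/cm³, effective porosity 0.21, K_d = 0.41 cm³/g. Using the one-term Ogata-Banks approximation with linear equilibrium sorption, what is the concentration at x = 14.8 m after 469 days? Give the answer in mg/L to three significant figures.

65.5 mg/L

Retardation factor R = 1 + ρ_b·K_d/n = 1 + 1.87 × 0.41/0.21 = 4.651.
Sorption retards both mechanisms: v_R = v/R = 0.03397 m/day, D_R = D/R = 0.01858 m²/day.
v_R·t = 0.03397 × 469 = 15.93193 m; 2√(D_R t) = 5.904 m; argument = (14.8 − 15.93193)/5.904 = -0.1917.
C = C₀ × ½·erfc(-0.1917) = 108 × 0.6068 = 65.5 mg/L.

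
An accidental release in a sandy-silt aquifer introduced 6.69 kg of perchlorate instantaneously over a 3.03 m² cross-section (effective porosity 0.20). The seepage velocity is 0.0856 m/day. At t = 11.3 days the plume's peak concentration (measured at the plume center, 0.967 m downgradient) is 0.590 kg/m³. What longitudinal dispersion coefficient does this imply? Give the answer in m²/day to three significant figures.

2.47 m²/day

At the plume center C_max = M/(n_e·A·√(4πDt)), so D = M²/(4πt·(n_e·A·C_max)²).
n_e·A·C_max = 0.20 × 3.03 × 0.590 = 0.3575 kg/m.
D = 6.69²/(4π × 11.3 × 0.3575²) = 2.47 m²/day.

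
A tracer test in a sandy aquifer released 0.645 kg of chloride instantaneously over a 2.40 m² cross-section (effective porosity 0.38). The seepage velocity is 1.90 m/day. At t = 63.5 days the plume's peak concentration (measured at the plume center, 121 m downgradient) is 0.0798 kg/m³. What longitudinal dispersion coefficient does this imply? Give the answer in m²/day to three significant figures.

At the plume center C_max = M/(n_e·A·√(4πDt)), so D = M²/(4πt·(n_e·A·C_max)²).
n_e·A·C_max = 0.38 × 2.40 × 0.0798 = 0.07278 kg/m.
D = 0.645²/(4π × 63.5 × 0.07278²) = 0.0984 m²/day.

0.0984 m²/day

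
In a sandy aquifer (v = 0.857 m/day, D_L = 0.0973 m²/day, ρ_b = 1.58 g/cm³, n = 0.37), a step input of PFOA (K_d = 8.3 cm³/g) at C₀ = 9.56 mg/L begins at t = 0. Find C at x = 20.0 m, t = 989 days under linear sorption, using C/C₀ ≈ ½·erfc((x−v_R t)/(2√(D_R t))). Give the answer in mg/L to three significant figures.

8.81 mg/L

Retardation factor R = 1 + ρ_b·K_d/n = 1 + 1.58 × 8.3/0.37 = 36.44.
Sorption retards both mechanisms: v_R = v/R = 0.02352 m/day, D_R = D/R = 0.002670 m²/day.
v_R·t = 0.02352 × 989 = 23.26128 m; 2√(D_R t) = 3.250 m; argument = (20.0 − 23.26128)/3.250 = -1.003.
C = C₀ × ½·erfc(-1.003) = 9.56 × 0.9220 = 8.81 mg/L.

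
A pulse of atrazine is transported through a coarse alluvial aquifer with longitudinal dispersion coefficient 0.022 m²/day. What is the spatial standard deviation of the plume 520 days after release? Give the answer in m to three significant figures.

4.78 m

Dispersive spreading gives a Gaussian with σ² = 2Dt; advection only shifts the center.
σ = √(2 × 0.022 × 520) = 4.78 m.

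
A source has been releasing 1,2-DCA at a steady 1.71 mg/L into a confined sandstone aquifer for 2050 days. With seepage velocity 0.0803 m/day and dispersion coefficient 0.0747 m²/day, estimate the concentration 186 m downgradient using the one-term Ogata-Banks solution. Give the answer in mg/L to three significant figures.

For a continuous step input, C/C₀ ≈ ½·erfc((x−vt)/(2√(Dt))).
vt = 0.0803 × 2050 = 164.615 m and 2√(Dt) = 2√(0.0747 × 2050) = 24.75 m.
Argument (x−vt)/(2√(Dt)) = (186 − 164.615)/24.75 = 0.8640; ½·erfc(0.8640) = 0.1109.
C = 1.71 × 0.1109 = 0.190 mg/L.

0.190 mg/L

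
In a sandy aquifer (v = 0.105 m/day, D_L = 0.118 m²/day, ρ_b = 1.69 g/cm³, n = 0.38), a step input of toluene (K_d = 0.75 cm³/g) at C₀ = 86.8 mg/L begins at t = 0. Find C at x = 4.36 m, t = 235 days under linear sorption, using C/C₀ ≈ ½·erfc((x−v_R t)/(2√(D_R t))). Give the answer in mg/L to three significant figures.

56.0 mg/L

Retardation factor R = 1 + ρ_b·K_d/n = 1 + 1.69 × 0.75/0.38 = 4.336.
Sorption retards both mechanisms: v_R = v/R = 0.02422 m/day, D_R = D/R = 0.02721 m²/day.
v_R·t = 0.02422 × 235 = 5.6917 m; 2√(D_R t) = 5.057 m; argument = (4.36 − 5.6917)/5.057 = -0.2633.
C = C₀ × ½·erfc(-0.2633) = 86.8 × 0.6452 = 56.0 mg/L.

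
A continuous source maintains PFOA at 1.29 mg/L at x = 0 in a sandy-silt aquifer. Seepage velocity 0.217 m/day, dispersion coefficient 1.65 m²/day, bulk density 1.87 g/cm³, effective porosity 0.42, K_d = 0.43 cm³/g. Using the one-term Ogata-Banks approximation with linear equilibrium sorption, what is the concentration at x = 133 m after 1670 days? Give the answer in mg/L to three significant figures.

Retardation factor R = 1 + ρ_b·K_d/n = 1 + 1.87 × 0.43/0.42 = 2.915.
Sorption retards both mechanisms: v_R = v/R = 0.07444 m/day, D_R = D/R = 0.5660 m²/day.
v_R·t = 0.07444 × 1670 = 124.3148 m; 2√(D_R t) = 61.49 m; argument = (133 − 124.3148)/61.49 = 0.1412.
C = C₀ × ½·erfc(0.1412) = 1.29 × 0.4209 = 0.543 mg/L.

0.543 mg/L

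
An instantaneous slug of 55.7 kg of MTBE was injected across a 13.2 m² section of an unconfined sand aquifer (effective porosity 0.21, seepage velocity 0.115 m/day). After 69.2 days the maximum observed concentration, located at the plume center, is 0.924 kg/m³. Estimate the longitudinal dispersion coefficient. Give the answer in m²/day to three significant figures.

0.544 m²/day

At the plume center C_max = M/(n_e·A·√(4πDt)), so D = M²/(4πt·(n_e·A·C_max)²).
n_e·A·C_max = 0.21 × 13.2 × 0.924 = 2.561 kg/m.
D = 55.7²/(4π × 69.2 × 2.561²) = 0.544 m²/day.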